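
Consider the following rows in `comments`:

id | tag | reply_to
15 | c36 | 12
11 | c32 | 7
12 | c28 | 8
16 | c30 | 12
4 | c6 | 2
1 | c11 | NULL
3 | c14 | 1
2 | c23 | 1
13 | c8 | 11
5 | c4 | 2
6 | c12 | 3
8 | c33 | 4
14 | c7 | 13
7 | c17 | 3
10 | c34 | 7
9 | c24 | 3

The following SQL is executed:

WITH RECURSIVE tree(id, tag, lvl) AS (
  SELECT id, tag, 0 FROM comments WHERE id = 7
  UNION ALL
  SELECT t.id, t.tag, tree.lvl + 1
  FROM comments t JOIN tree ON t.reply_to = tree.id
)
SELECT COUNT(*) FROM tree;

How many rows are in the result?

5

Base: id=7 (c17) at lvl 0.
Iteration 1: rows with reply_to in {7} -> c34 (id 10, lvl 1), c32 (id 11, lvl 1).
Iteration 2: rows with reply_to in {10,11} -> c8 (id 13, lvl 2).
Iteration 3: rows with reply_to in {13} -> c7 (id 14, lvl 3).
Iteration 4: no rows with reply_to in {14}; recursion stops.
Total rows emitted: 5.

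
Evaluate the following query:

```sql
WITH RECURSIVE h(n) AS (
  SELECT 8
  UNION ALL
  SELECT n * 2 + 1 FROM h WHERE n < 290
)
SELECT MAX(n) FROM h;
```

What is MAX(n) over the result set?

Base: n=8.
Iteration 1: 8 < 290 holds -> n = 8 * 2 + 1 = 17.
Iteration 2: 17 < 290 holds -> n = 17 * 2 + 1 = 35.
Iteration 3: 35 < 290 holds -> n = 35 * 2 + 1 = 71.
Iteration 4: 71 < 290 holds -> n = 71 * 2 + 1 = 143.
Iteration 5: 143 < 290 holds -> n = 143 * 2 + 1 = 287.
Iteration 6: 287 < 290 holds -> n = 287 * 2 + 1 = 575.
Iteration 7: 575 < 290 fails; recursion stops.
n values: 8, 17, 35, 71, 143, 287, 575; the maximum is 575.

575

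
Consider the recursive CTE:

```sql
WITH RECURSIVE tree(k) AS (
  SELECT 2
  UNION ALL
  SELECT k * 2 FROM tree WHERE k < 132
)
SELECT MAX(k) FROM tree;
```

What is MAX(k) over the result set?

Base: k=2.
Iteration 1: 2 < 132 holds -> k = 2 * 2 = 4.
Iteration 2: 4 < 132 holds -> k = 4 * 2 = 8.
Iteration 3: 8 < 132 holds -> k = 8 * 2 = 16.
Iteration 4: 16 < 132 holds -> k = 16 * 2 = 32.
Iteration 5: 32 < 132 holds -> k = 32 * 2 = 64.
Iteration 6: 64 < 132 holds -> k = 64 * 2 = 128.
Iteration 7: 128 < 132 holds -> k = 128 * 2 = 256.
Iteration 8: 256 < 132 fails; recursion stops.
k values: 2, 4, 8, 16, 32, 64, 128, 256; the maximum is 256.

256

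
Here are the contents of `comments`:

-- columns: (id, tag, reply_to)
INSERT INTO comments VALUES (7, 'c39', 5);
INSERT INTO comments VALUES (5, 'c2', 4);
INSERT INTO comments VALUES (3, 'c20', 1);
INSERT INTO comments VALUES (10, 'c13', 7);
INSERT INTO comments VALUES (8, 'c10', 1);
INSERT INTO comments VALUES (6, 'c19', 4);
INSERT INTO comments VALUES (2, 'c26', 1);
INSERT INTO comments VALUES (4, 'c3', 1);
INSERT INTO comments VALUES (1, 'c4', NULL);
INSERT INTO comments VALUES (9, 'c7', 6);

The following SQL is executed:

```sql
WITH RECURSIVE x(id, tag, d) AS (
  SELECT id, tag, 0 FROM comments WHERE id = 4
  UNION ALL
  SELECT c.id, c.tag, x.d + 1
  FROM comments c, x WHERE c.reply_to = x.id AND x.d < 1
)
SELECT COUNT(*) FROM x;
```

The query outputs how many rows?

3

Base: id=4 (c3) at d 0.
Iteration 1: rows with reply_to in {4} -> c2 (id 5, d 1), c19 (id 6, d 1).
Iteration 2: d < 1 fails for all current rows; recursion stops.
Total rows emitted: 3.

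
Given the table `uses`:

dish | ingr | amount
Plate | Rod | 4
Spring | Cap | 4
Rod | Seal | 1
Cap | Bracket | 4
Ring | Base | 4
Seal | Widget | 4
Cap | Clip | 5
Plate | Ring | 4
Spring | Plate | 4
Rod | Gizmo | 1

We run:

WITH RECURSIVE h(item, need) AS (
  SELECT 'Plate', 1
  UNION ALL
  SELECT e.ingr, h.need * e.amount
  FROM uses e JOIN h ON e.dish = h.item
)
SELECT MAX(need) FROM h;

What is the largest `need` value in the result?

16

Base: (Plate, need=1).
Iteration 1: components of {Plate} -> Ring = 1*4 = 4, Rod = 1*4 = 4.
Iteration 2: components of {Ring,Rod} -> Base = 4*4 = 16, Gizmo = 4*1 = 4, Seal = 4*1 = 4.
Iteration 3: components of {Base,Gizmo,Seal} -> Widget = 4*4 = 16.
Iteration 4: no further components; recursion stops.
need values: 1, 4, 4, 16, 4, 4, 16; the maximum is 16.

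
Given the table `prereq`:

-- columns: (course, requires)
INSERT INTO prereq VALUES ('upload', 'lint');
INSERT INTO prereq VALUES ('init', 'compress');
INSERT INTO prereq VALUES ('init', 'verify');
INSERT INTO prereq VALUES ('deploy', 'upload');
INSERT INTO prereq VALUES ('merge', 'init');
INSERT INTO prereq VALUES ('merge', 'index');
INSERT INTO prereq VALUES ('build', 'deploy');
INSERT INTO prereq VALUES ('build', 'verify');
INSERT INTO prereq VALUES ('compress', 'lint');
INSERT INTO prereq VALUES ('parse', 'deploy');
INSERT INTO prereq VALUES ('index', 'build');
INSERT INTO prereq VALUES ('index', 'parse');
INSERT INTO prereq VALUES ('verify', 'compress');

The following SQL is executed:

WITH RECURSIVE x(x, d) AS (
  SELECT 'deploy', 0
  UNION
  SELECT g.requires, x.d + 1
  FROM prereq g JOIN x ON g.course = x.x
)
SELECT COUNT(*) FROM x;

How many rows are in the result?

Base: (deploy, d=0).
Iteration 1: edges from {deploy} -> (upload, d=1).
Iteration 2: edges from {upload} -> (lint, d=2).
Iteration 3: no outgoing edges from {lint}; recursion stops.
Total rows emitted: 3.

3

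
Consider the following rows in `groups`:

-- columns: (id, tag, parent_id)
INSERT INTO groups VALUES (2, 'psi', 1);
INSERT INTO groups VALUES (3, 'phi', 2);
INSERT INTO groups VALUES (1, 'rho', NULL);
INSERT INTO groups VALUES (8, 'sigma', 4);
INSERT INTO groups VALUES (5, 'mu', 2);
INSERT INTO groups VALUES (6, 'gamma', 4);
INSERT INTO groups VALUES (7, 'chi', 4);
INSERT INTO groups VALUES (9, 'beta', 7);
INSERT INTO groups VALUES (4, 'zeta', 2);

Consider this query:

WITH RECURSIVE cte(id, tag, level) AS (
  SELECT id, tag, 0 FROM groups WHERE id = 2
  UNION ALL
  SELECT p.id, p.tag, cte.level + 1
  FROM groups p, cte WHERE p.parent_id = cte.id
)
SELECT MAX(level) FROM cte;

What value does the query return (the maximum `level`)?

Base: id=2 (psi) at level 0.
Iteration 1: rows with parent_id in {2} -> phi (id 3, level 1), zeta (id 4, level 1), mu (id 5, level 1).
Iteration 2: rows with parent_id in {3,4,5} -> gamma (id 6, level 2), chi (id 7, level 2), sigma (id 8, level 2).
Iteration 3: rows with parent_id in {6,7,8} -> beta (id 9, level 3).
Iteration 4: no rows with parent_id in {9}; recursion stops.
level values: 0, 1, 1, 1, 2, 2, 2, 3; the maximum is 3.

3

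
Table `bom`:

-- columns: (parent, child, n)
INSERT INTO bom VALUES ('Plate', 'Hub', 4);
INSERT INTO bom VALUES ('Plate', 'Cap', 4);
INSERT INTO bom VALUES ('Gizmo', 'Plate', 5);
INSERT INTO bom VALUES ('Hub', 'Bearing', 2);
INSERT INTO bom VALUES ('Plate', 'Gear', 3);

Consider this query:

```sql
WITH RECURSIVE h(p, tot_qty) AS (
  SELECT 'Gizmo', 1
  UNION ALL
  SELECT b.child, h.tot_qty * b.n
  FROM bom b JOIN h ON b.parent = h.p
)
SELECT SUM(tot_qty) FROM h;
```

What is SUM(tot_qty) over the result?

Base: (Gizmo, tot_qty=1).
Iteration 1: components of {Gizmo} -> Plate = 1*5 = 5.
Iteration 2: components of {Plate} -> Cap = 5*4 = 20, Gear = 5*3 = 15, Hub = 5*4 = 20.
Iteration 3: components of {Cap,Gear,Hub} -> Bearing = 20*2 = 40.
Iteration 4: no further components; recursion stops.
SUM(tot_qty) = 1 + 5 + 20 + 20 + 15 + 40 = 101.

101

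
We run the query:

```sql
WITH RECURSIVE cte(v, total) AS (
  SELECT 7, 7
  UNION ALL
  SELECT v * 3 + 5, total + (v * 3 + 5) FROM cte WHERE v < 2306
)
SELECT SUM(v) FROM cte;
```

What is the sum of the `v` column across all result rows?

3443

Base: v=7, total=7.
Iteration 1: 7 < 2306 holds -> v = 7 * 3 + 5 = 26, total = 7 + 26 = 33.
Iteration 2: 26 < 2306 holds -> v = 26 * 3 + 5 = 83, total = 33 + 83 = 116.
Iteration 3: 83 < 2306 holds -> v = 83 * 3 + 5 = 254, total = 116 + 254 = 370.
Iteration 4: 254 < 2306 holds -> v = 254 * 3 + 5 = 767, total = 370 + 767 = 1137.
Iteration 5: 767 < 2306 holds -> v = 767 * 3 + 5 = 2306, total = 1137 + 2306 = 3443.
Iteration 6: 2306 < 2306 fails; recursion stops.
SUM(v) = 7 + 26 + 83 + 254 + 767 + 2306 = 3443.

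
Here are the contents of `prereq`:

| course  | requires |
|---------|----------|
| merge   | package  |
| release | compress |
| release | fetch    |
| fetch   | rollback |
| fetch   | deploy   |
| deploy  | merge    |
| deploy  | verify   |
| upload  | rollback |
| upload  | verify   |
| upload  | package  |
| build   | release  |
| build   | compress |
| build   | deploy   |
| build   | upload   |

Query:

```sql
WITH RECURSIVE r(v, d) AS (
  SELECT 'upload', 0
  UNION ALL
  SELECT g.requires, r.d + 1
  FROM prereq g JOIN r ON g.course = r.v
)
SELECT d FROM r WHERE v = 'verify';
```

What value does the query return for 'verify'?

Base: (upload, d=0).
Iteration 1: edges from {upload} -> (package, d=1), (rollback, d=1), (verify, d=1).
Iteration 2: no outgoing edges from {package,rollback,verify}; recursion stops.

1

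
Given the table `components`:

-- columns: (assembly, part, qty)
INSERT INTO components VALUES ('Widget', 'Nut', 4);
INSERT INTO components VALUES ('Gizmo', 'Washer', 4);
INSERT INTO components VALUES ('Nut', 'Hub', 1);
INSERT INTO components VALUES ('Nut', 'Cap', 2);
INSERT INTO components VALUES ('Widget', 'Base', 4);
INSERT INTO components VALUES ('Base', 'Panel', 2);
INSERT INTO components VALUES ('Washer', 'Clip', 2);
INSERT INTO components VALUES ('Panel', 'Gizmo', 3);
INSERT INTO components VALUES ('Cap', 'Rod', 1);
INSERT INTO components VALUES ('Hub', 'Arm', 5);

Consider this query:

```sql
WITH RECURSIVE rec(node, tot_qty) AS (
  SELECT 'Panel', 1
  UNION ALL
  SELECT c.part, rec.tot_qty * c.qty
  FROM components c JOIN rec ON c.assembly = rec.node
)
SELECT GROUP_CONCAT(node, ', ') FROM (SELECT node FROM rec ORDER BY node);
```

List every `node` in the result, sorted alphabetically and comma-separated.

Clip, Gizmo, Panel, Washer

Base: (Panel, tot_qty=1).
Iteration 1: components of {Panel} -> Gizmo = 1*3 = 3.
Iteration 2: components of {Gizmo} -> Washer = 3*4 = 12.
Iteration 3: components of {Washer} -> Clip = 12*2 = 24.
Iteration 4: no further components; recursion stops.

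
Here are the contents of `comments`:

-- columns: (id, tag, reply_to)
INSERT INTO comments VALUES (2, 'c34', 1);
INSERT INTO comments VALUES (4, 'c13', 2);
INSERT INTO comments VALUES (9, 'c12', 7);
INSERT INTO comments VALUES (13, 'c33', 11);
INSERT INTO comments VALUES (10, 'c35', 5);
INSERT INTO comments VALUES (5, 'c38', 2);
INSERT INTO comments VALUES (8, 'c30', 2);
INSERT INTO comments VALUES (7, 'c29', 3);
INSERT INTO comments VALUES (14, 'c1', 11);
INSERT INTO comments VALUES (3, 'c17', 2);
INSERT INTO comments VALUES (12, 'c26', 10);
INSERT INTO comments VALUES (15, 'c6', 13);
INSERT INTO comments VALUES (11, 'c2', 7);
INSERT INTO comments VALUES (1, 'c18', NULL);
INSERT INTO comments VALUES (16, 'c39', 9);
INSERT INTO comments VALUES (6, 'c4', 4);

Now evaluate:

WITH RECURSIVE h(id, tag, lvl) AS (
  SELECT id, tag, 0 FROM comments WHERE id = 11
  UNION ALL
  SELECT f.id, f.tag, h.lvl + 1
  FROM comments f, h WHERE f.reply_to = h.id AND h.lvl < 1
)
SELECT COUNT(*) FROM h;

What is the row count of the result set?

Base: id=11 (c2) at lvl 0.
Iteration 1: rows with reply_to in {11} -> c33 (id 13, lvl 1), c1 (id 14, lvl 1).
Iteration 2: lvl < 1 fails for all current rows; recursion stops.
Total rows emitted: 3.

3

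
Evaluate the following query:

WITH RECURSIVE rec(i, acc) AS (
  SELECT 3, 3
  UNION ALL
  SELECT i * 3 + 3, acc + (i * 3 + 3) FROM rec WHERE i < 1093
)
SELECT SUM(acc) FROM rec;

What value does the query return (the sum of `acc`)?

Base: i=3, acc=3.
Iteration 1: 3 < 1093 holds -> i = 3 * 3 + 3 = 12, acc = 3 + 12 = 15.
Iteration 2: 12 < 1093 holds -> i = 12 * 3 + 3 = 39, acc = 15 + 39 = 54.
Iteration 3: 39 < 1093 holds -> i = 39 * 3 + 3 = 120, acc = 54 + 120 = 174.
Iteration 4: 120 < 1093 holds -> i = 120 * 3 + 3 = 363, acc = 174 + 363 = 537.
Iteration 5: 363 < 1093 holds -> i = 363 * 3 + 3 = 1092, acc = 537 + 1092 = 1629.
Iteration 6: 1092 < 1093 holds -> i = 1092 * 3 + 3 = 3279, acc = 1629 + 3279 = 4908.
Iteration 7: 3279 < 1093 fails; recursion stops.
SUM(acc) = 3 + 15 + 54 + 174 + 537 + 1629 + 4908 = 7320.

7320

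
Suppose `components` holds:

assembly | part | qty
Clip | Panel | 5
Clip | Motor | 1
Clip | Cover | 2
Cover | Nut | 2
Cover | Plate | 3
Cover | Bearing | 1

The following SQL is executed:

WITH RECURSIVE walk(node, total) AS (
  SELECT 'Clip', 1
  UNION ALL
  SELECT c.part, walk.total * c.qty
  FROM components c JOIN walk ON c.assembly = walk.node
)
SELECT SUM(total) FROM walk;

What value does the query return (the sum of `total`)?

21

Base: (Clip, total=1).
Iteration 1: components of {Clip} -> Cover = 1*2 = 2, Motor = 1*1 = 1, Panel = 1*5 = 5.
Iteration 2: components of {Cover,Motor,Panel} -> Bearing = 2*1 = 2, Nut = 2*2 = 4, Plate = 2*3 = 6.
Iteration 3: no further components; recursion stops.
SUM(total) = 1 + 5 + 1 + 2 + 4 + 6 + 2 = 21.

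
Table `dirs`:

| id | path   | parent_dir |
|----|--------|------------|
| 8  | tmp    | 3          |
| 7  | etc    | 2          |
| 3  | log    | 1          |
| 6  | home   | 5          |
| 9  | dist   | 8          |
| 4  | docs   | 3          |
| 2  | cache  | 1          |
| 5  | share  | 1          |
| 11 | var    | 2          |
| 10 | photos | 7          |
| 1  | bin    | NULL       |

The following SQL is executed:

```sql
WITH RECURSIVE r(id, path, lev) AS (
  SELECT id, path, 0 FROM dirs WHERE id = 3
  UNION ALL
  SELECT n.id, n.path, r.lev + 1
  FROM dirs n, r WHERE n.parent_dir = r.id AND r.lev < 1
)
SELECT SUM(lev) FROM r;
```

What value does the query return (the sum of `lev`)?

Base: id=3 (log) at lev 0.
Iteration 1: rows with parent_dir in {3} -> docs (id 4, lev 1), tmp (id 8, lev 1).
Iteration 2: lev < 1 fails for all current rows; recursion stops.
SUM(lev) = 0 + 1 + 1 = 2.

2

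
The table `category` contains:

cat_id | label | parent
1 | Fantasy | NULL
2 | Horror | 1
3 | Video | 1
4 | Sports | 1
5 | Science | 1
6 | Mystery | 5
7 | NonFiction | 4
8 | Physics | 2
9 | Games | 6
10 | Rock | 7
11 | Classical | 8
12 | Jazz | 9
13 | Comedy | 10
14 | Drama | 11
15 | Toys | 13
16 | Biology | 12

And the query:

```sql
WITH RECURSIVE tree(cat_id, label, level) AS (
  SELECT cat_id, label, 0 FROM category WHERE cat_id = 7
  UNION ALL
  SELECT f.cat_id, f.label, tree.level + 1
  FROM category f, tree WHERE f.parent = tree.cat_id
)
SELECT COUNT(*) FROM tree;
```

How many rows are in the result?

4

Base: cat_id=7 (NonFiction) at level 0.
Iteration 1: rows with parent in {7} -> Rock (id 10, level 1).
Iteration 2: rows with parent in {10} -> Comedy (id 13, level 2).
Iteration 3: rows with parent in {13} -> Toys (id 15, level 3).
Iteration 4: no rows with parent in {15}; recursion stops.
Total rows emitted: 4.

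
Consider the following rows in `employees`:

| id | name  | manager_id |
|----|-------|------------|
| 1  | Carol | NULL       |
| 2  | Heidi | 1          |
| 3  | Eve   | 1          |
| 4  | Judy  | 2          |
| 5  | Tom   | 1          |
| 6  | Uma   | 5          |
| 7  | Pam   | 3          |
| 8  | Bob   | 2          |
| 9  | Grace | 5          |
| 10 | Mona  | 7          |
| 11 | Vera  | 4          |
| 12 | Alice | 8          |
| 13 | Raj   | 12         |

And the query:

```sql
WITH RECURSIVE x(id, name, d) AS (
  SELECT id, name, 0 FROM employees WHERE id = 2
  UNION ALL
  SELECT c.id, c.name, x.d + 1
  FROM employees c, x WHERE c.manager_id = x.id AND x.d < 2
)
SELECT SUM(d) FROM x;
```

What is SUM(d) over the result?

6

Base: id=2 (Heidi) at d 0.
Iteration 1: rows with manager_id in {2} -> Judy (id 4, d 1), Bob (id 8, d 1).
Iteration 2: rows with manager_id in {4,8} -> Vera (id 11, d 2), Alice (id 12, d 2).
Iteration 3: d < 2 fails for all current rows; recursion stops.
SUM(d) = 0 + 1 + 1 + 2 + 2 = 6.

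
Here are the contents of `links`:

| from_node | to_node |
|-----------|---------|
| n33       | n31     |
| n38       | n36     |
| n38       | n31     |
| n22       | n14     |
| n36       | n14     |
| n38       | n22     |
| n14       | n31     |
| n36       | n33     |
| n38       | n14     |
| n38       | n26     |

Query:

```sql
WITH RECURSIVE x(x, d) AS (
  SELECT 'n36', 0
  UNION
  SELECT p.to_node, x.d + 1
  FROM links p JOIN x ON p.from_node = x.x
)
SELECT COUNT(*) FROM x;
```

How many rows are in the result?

Base: (n36, d=0).
Iteration 1: edges from {n36} -> (n14, d=1), (n33, d=1).
Iteration 2: edges from {n14,n33} -> (n31, d=2). [UNION drops 1 duplicate row(s)]
Iteration 3: no outgoing edges from {n31}; recursion stops.
Total rows emitted: 4.

4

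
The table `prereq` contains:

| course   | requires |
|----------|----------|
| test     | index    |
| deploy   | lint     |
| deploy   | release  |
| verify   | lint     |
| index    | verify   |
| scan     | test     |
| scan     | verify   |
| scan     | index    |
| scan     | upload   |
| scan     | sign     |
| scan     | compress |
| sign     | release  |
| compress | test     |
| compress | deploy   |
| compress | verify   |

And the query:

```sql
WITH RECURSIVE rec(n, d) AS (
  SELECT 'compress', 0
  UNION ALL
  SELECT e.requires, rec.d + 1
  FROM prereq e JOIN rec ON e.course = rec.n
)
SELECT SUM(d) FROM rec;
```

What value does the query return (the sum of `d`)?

18

Base: (compress, d=0).
Iteration 1: edges from {compress} -> (deploy, d=1), (test, d=1), (verify, d=1).
Iteration 2: edges from {deploy,test,verify} -> (index, d=2), (lint, d=2) x2, (release, d=2). [UNION ALL keeps all 4 new rows, including repeats]
Iteration 3: edges from {index,lint,release} -> (verify, d=3).
Iteration 4: edges from {verify} -> (lint, d=4).
Iteration 5: no outgoing edges from {lint}; recursion stops.
SUM(d) = 0 + 1 + 1 + 1 + 2 + 2 + 2 + 2 + 3 + 4 = 18.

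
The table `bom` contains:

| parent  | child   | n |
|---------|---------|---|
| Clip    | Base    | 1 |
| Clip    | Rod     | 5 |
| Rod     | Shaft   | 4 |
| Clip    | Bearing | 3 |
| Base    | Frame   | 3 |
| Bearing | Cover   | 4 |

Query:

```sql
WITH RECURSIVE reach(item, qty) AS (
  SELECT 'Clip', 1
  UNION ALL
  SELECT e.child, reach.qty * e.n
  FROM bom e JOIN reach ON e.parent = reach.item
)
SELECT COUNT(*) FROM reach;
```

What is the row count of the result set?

7

Base: (Clip, qty=1).
Iteration 1: components of {Clip} -> Base = 1*1 = 1, Bearing = 1*3 = 3, Rod = 1*5 = 5.
Iteration 2: components of {Base,Bearing,Rod} -> Cover = 3*4 = 12, Frame = 1*3 = 3, Shaft = 5*4 = 20.
Iteration 3: no further components; recursion stops.
Total rows emitted: 7.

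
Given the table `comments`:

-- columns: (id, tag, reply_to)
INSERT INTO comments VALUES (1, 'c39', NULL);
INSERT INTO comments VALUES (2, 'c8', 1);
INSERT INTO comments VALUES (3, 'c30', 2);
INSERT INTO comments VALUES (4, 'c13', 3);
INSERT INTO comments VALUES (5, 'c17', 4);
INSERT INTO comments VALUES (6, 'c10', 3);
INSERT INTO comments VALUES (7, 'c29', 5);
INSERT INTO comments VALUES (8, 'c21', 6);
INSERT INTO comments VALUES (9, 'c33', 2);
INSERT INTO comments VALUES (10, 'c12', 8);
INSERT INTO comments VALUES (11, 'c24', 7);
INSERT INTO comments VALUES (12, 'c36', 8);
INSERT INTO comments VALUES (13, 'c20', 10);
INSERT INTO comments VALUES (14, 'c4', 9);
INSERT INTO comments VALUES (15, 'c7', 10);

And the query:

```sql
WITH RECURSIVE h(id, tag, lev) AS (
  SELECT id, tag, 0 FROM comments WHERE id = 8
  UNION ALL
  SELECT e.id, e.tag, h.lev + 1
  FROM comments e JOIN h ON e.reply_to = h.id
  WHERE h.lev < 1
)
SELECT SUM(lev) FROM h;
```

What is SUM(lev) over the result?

2

Base: id=8 (c21) at lev 0.
Iteration 1: rows with reply_to in {8} -> c12 (id 10, lev 1), c36 (id 12, lev 1).
Iteration 2: lev < 1 fails for all current rows; recursion stops.
SUM(lev) = 0 + 1 + 1 = 2.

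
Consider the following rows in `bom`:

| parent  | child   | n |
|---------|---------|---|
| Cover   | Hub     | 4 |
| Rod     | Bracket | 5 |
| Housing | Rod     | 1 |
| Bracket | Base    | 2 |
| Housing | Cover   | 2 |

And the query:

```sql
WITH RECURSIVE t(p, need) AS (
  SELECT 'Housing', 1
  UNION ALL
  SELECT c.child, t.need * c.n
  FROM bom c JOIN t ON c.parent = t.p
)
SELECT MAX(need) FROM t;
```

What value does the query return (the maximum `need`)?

Base: (Housing, need=1).
Iteration 1: components of {Housing} -> Cover = 1*2 = 2, Rod = 1*1 = 1.
Iteration 2: components of {Cover,Rod} -> Bracket = 1*5 = 5, Hub = 2*4 = 8.
Iteration 3: components of {Bracket,Hub} -> Base = 5*2 = 10.
Iteration 4: no further components; recursion stops.
need values: 1, 2, 1, 8, 5, 10; the maximum is 10.

10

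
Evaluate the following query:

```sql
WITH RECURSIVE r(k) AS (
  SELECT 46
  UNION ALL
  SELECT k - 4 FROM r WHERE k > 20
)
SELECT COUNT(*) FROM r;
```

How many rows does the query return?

Base: k=46.
Iteration 1: 46 > 20 holds -> k = 46 - 4 = 42.
Iteration 2: 42 > 20 holds -> k = 42 - 4 = 38.
Iteration 3: 38 > 20 holds -> k = 38 - 4 = 34.
Iteration 4: 34 > 20 holds -> k = 34 - 4 = 30.
Iteration 5: 30 > 20 holds -> k = 30 - 4 = 26.
Iteration 6: 26 > 20 holds -> k = 26 - 4 = 22.
Iteration 7: 22 > 20 holds -> k = 22 - 4 = 18.
Iteration 8: 18 > 20 fails; recursion stops.
Total rows emitted: 8.

8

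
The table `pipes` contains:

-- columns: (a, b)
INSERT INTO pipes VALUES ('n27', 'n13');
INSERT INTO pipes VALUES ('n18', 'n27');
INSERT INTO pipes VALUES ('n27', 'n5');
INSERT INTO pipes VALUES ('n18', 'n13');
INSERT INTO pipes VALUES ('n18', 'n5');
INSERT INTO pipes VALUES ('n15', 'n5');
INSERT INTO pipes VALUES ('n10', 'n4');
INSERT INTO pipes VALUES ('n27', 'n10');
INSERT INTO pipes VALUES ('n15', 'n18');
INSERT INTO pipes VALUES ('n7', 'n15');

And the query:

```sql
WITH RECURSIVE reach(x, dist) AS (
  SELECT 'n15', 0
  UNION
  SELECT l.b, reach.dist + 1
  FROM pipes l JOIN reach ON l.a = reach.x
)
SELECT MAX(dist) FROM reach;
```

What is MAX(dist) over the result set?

Base: (n15, dist=0).
Iteration 1: edges from {n15} -> (n18, dist=1), (n5, dist=1).
Iteration 2: edges from {n18,n5} -> (n13, dist=2), (n27, dist=2), (n5, dist=2).
Iteration 3: edges from {n13,n27,n5} -> (n10, dist=3), (n13, dist=3), (n5, dist=3).
Iteration 4: edges from {n10,n13,n5} -> (n4, dist=4).
Iteration 5: no outgoing edges from {n4}; recursion stops.
dist values: 0, 1, 1, 2, 2, 2, 3, 3, 3, 4; the maximum is 4.

4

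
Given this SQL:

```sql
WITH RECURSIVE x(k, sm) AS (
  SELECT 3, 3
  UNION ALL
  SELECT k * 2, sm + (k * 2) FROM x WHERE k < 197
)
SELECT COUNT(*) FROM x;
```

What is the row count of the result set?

8

Base: k=3, sm=3.
Iteration 1: 3 < 197 holds -> k = 3 * 2 = 6, sm = 3 + 6 = 9.
Iteration 2: 6 < 197 holds -> k = 6 * 2 = 12, sm = 9 + 12 = 21.
Iteration 3: 12 < 197 holds -> k = 12 * 2 = 24, sm = 21 + 24 = 45.
Iteration 4: 24 < 197 holds -> k = 24 * 2 = 48, sm = 45 + 48 = 93.
Iteration 5: 48 < 197 holds -> k = 48 * 2 = 96, sm = 93 + 96 = 189.
Iteration 6: 96 < 197 holds -> k = 96 * 2 = 192, sm = 189 + 192 = 381.
Iteration 7: 192 < 197 holds -> k = 192 * 2 = 384, sm = 381 + 384 = 765.
Iteration 8: 384 < 197 fails; recursion stops.
Total rows emitted: 8.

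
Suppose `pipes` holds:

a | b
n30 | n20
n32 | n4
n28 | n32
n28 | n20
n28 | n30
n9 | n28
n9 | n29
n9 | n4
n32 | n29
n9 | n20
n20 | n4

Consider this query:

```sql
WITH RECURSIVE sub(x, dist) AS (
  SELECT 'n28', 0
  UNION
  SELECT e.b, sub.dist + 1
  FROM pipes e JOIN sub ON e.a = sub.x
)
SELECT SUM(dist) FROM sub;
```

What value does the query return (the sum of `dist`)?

Base: (n28, dist=0).
Iteration 1: edges from {n28} -> (n20, dist=1), (n30, dist=1), (n32, dist=1).
Iteration 2: edges from {n20,n30,n32} -> (n20, dist=2), (n29, dist=2), (n4, dist=2). [UNION drops 1 duplicate row(s)]
Iteration 3: edges from {n20,n29,n4} -> (n4, dist=3).
Iteration 4: no outgoing edges from {n4}; recursion stops.
SUM(dist) = 0 + 1 + 1 + 1 + 2 + 2 + 2 + 3 = 12.

12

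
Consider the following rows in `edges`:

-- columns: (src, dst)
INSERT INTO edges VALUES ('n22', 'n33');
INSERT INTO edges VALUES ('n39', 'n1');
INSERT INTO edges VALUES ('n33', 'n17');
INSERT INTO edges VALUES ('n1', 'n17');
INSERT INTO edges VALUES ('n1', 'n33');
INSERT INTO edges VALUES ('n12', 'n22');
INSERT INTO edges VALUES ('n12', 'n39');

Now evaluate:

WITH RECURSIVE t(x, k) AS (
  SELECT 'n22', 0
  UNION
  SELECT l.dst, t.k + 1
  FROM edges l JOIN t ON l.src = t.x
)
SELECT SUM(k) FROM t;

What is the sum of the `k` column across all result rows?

Base: (n22, k=0).
Iteration 1: edges from {n22} -> (n33, k=1).
Iteration 2: edges from {n33} -> (n17, k=2).
Iteration 3: no outgoing edges from {n17}; recursion stops.
SUM(k) = 0 + 1 + 2 = 3.

3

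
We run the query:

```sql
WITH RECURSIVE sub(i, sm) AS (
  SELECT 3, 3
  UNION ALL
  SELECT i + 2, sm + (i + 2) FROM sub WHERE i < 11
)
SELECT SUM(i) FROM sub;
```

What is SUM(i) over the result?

35

Base: i=3, sm=3.
Iteration 1: 3 < 11 holds -> i = 3 + 2 = 5, sm = 3 + 5 = 8.
Iteration 2: 5 < 11 holds -> i = 5 + 2 = 7, sm = 8 + 7 = 15.
Iteration 3: 7 < 11 holds -> i = 7 + 2 = 9, sm = 15 + 9 = 24.
Iteration 4: 9 < 11 holds -> i = 9 + 2 = 11, sm = 24 + 11 = 35.
Iteration 5: 11 < 11 fails; recursion stops.
SUM(i) = 3 + 5 + 7 + 9 + 11 = 35.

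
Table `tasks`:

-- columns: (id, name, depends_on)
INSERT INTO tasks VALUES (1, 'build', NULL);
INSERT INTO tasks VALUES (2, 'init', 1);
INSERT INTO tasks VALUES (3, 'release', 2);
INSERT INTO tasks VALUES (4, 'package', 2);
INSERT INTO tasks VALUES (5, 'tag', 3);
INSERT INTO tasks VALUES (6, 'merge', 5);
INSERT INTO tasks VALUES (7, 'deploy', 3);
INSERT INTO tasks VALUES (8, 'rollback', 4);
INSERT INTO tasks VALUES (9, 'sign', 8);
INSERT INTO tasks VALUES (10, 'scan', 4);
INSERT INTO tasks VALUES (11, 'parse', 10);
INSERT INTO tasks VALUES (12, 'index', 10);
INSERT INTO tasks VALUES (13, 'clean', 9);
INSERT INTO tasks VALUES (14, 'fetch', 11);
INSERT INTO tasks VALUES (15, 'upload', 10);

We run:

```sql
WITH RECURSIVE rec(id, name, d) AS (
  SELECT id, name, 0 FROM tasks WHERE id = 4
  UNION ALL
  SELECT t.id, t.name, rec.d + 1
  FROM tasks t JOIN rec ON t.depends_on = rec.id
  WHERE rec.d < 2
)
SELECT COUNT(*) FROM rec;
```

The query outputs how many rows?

Base: id=4 (package) at d 0.
Iteration 1: rows with depends_on in {4} -> rollback (id 8, d 1), scan (id 10, d 1).
Iteration 2: rows with depends_on in {8,10} -> sign (id 9, d 2), parse (id 11, d 2), index (id 12, d 2), upload (id 15, d 2).
Iteration 3: d < 2 fails for all current rows; recursion stops.
Total rows emitted: 7.

7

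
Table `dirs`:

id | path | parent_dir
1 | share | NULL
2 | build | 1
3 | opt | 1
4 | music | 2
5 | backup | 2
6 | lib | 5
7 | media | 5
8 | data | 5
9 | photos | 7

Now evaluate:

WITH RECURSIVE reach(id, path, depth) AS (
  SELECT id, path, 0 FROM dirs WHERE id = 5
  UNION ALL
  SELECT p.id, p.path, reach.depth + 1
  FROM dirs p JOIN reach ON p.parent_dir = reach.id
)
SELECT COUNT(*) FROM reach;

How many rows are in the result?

Base: id=5 (backup) at depth 0.
Iteration 1: rows with parent_dir in {5} -> lib (id 6, depth 1), media (id 7, depth 1), data (id 8, depth 1).
Iteration 2: rows with parent_dir in {6,7,8} -> photos (id 9, depth 2).
Iteration 3: no rows with parent_dir in {9}; recursion stops.
Total rows emitted: 5.

5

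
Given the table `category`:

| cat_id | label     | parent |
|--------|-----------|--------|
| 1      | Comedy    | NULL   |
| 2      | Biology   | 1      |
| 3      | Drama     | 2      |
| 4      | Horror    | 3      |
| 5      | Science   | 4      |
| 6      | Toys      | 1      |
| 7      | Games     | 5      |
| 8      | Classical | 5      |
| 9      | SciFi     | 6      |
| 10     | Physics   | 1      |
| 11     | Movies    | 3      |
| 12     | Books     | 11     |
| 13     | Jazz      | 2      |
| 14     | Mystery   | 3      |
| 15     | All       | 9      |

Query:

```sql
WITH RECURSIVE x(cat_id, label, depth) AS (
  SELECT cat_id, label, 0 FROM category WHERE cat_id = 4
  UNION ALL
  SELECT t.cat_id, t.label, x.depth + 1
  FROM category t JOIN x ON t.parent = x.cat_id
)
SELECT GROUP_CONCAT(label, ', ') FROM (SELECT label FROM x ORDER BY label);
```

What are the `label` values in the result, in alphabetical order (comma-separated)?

Base: cat_id=4 (Horror) at depth 0.
Iteration 1: rows with parent in {4} -> Science (id 5, depth 1).
Iteration 2: rows with parent in {5} -> Games (id 7, depth 2), Classical (id 8, depth 2).
Iteration 3: no rows with parent in {7,8}; recursion stops.

Classical, Games, Horror, Science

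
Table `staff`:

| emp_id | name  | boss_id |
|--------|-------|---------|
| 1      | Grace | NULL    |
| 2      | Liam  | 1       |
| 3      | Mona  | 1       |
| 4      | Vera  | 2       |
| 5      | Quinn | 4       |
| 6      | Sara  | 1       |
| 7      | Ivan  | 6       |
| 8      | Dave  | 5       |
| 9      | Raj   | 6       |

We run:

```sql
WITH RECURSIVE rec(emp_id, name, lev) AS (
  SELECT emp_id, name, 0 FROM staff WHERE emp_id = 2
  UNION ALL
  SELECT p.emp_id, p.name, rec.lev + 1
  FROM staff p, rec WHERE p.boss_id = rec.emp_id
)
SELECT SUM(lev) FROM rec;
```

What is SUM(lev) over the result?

Base: emp_id=2 (Liam) at lev 0.
Iteration 1: rows with boss_id in {2} -> Vera (id 4, lev 1).
Iteration 2: rows with boss_id in {4} -> Quinn (id 5, lev 2).
Iteration 3: rows with boss_id in {5} -> Dave (id 8, lev 3).
Iteration 4: no rows with boss_id in {8}; recursion stops.
SUM(lev) = 0 + 1 + 2 + 3 = 6.

6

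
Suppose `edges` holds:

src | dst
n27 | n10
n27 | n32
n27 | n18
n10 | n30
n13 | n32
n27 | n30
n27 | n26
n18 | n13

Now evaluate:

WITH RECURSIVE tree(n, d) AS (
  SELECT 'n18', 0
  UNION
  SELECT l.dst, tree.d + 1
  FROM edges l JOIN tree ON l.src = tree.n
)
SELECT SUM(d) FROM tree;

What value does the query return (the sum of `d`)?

3

Base: (n18, d=0).
Iteration 1: edges from {n18} -> (n13, d=1).
Iteration 2: edges from {n13} -> (n32, d=2).
Iteration 3: no outgoing edges from {n32}; recursion stops.
SUM(d) = 0 + 1 + 2 = 3.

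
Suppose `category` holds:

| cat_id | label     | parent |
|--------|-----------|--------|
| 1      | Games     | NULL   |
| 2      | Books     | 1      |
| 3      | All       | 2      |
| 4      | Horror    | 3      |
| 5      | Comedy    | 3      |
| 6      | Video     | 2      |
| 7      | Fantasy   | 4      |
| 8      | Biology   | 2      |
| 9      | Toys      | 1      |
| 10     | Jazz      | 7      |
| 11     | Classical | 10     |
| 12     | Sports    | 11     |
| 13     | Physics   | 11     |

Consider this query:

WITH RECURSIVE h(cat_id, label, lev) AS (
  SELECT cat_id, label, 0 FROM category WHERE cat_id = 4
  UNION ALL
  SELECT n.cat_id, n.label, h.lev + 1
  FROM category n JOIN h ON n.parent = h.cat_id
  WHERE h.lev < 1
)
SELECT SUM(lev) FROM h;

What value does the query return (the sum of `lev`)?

Base: cat_id=4 (Horror) at lev 0.
Iteration 1: rows with parent in {4} -> Fantasy (id 7, lev 1).
Iteration 2: lev < 1 fails for all current rows; recursion stops.
SUM(lev) = 0 + 1 = 1.

1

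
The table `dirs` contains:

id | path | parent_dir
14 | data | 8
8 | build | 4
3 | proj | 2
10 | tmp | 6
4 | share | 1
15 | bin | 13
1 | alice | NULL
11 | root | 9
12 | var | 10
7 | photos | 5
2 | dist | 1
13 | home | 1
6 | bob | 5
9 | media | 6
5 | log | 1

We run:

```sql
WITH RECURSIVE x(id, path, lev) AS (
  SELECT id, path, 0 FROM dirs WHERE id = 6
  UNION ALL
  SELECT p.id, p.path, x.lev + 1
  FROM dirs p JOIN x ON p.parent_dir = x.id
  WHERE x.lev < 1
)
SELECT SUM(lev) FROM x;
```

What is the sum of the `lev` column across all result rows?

2

Base: id=6 (bob) at lev 0.
Iteration 1: rows with parent_dir in {6} -> media (id 9, lev 1), tmp (id 10, lev 1).
Iteration 2: lev < 1 fails for all current rows; recursion stops.
SUM(lev) = 0 + 1 + 1 = 2.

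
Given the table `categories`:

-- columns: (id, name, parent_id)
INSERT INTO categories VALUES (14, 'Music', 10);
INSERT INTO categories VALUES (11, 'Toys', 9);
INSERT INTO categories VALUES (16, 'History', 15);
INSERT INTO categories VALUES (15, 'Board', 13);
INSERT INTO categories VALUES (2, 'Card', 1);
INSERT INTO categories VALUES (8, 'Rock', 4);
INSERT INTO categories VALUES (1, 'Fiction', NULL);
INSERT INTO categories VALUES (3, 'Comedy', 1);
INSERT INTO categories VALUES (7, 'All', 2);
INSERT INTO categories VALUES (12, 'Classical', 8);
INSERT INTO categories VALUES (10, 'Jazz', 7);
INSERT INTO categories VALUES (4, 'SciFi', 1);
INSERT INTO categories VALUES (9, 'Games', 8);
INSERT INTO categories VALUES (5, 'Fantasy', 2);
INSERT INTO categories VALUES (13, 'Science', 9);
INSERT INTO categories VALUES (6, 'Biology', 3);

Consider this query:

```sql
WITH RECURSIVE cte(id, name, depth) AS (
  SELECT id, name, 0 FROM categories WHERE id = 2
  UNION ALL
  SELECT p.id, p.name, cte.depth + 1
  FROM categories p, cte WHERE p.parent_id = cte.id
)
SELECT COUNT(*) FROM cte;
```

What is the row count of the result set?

5

Base: id=2 (Card) at depth 0.
Iteration 1: rows with parent_id in {2} -> Fantasy (id 5, depth 1), All (id 7, depth 1).
Iteration 2: rows with parent_id in {5,7} -> Jazz (id 10, depth 2).
Iteration 3: rows with parent_id in {10} -> Music (id 14, depth 3).
Iteration 4: no rows with parent_id in {14}; recursion stops.
Total rows emitted: 5.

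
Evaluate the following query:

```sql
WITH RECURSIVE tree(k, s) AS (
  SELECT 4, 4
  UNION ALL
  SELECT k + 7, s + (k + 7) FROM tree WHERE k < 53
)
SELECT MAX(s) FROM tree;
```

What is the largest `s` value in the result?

Base: k=4, s=4.
Iteration 1: 4 < 53 holds -> k = 4 + 7 = 11, s = 4 + 11 = 15.
Iteration 2: 11 < 53 holds -> k = 11 + 7 = 18, s = 15 + 18 = 33.
Iteration 3: 18 < 53 holds -> k = 18 + 7 = 25, s = 33 + 25 = 58.
Iteration 4: 25 < 53 holds -> k = 25 + 7 = 32, s = 58 + 32 = 90.
Iteration 5: 32 < 53 holds -> k = 32 + 7 = 39, s = 90 + 39 = 129.
Iteration 6: 39 < 53 holds -> k = 39 + 7 = 46, s = 129 + 46 = 175.
Iteration 7: 46 < 53 holds -> k = 46 + 7 = 53, s = 175 + 53 = 228.
Iteration 8: 53 < 53 fails; recursion stops.
s values: 4, 15, 33, 58, 90, 129, 175, 228; the maximum is 228.

228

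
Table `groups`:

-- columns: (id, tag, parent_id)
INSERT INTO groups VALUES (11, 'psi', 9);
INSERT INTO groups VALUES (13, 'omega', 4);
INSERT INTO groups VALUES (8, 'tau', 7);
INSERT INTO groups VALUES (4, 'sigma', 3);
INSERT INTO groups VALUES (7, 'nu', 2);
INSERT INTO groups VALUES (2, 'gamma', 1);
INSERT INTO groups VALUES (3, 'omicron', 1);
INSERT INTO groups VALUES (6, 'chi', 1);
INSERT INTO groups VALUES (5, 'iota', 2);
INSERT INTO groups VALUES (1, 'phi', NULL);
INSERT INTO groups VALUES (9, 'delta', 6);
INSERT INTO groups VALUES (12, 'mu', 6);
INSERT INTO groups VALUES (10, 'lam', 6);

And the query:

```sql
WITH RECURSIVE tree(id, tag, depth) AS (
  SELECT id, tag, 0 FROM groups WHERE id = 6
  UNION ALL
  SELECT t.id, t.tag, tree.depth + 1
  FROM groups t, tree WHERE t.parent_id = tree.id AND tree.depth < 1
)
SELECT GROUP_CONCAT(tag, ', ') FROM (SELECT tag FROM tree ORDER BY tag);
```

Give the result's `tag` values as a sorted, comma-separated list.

Base: id=6 (chi) at depth 0.
Iteration 1: rows with parent_id in {6} -> delta (id 9, depth 1), lam (id 10, depth 1), mu (id 12, depth 1).
Iteration 2: depth < 1 fails for all current rows; recursion stops.

chi, delta, lam, mu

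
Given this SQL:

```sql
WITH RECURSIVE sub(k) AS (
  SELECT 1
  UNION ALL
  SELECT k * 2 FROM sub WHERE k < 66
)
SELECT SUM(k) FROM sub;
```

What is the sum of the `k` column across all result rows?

Base: k=1.
Iteration 1: 1 < 66 holds -> k = 1 * 2 = 2.
Iteration 2: 2 < 66 holds -> k = 2 * 2 = 4.
Iteration 3: 4 < 66 holds -> k = 4 * 2 = 8.
Iteration 4: 8 < 66 holds -> k = 8 * 2 = 16.
Iteration 5: 16 < 66 holds -> k = 16 * 2 = 32.
Iteration 6: 32 < 66 holds -> k = 32 * 2 = 64.
Iteration 7: 64 < 66 holds -> k = 64 * 2 = 128.
Iteration 8: 128 < 66 fails; recursion stops.
SUM(k) = 1 + 2 + 4 + 8 + 16 + 32 + 64 + 128 = 255.

255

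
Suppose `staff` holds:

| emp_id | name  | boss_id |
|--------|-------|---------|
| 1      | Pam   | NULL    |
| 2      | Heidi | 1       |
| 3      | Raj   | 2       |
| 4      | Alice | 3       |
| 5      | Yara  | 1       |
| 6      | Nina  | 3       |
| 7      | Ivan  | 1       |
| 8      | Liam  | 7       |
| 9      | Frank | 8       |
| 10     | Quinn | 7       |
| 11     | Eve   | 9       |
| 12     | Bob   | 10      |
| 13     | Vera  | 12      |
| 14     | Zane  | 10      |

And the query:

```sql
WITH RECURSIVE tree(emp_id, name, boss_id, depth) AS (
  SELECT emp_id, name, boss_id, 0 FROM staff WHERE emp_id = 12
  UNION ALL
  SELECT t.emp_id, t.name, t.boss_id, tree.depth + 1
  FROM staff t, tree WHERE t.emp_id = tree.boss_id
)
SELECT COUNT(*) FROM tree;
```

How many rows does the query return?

Base: emp_id=12 (Bob), boss_id=10, depth 0.
Iteration 1: join on emp_id=10 -> Quinn (id 10, boss_id=7, depth 1).
Iteration 2: join on emp_id=7 -> Ivan (id 7, boss_id=1, depth 2).
Iteration 3: join on emp_id=1 -> Pam (id 1, boss_id=NULL, depth 3).
Iteration 4: boss_id is NULL; no match; recursion stops.
Total rows emitted: 4.

4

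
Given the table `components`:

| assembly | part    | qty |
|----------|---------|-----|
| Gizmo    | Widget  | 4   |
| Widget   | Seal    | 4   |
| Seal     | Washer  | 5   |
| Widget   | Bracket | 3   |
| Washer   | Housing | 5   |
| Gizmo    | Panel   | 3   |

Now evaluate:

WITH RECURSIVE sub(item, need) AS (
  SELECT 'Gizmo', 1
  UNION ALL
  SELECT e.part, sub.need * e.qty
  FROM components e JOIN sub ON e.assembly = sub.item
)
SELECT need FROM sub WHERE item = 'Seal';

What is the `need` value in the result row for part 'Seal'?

Base: (Gizmo, need=1).
Iteration 1: components of {Gizmo} -> Panel = 1*3 = 3, Widget = 1*4 = 4.
Iteration 2: components of {Panel,Widget} -> Bracket = 4*3 = 12, Seal = 4*4 = 16.
Iteration 3: components of {Bracket,Seal} -> Washer = 16*5 = 80.
Iteration 4: components of {Washer} -> Housing = 80*5 = 400.
Iteration 5: no further components; recursion stops.

16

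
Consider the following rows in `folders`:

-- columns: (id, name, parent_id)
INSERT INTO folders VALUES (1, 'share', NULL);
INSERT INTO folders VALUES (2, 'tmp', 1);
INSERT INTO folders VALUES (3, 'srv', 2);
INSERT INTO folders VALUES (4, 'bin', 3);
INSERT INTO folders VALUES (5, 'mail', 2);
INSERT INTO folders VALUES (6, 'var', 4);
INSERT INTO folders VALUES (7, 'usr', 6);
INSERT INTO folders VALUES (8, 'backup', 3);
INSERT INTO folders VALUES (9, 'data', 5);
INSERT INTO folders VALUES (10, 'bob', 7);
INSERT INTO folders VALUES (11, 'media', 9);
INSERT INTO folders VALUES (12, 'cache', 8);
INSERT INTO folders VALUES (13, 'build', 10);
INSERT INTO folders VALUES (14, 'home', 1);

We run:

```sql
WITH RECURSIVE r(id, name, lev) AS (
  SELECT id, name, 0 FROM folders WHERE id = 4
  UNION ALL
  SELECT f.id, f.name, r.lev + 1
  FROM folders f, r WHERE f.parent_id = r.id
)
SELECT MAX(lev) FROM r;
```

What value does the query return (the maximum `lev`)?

4

Base: id=4 (bin) at lev 0.
Iteration 1: rows with parent_id in {4} -> var (id 6, lev 1).
Iteration 2: rows with parent_id in {6} -> usr (id 7, lev 2).
Iteration 3: rows with parent_id in {7} -> bob (id 10, lev 3).
Iteration 4: rows with parent_id in {10} -> build (id 13, lev 4).
Iteration 5: no rows with parent_id in {13}; recursion stops.
lev values: 0, 1, 2, 3, 4; the maximum is 4.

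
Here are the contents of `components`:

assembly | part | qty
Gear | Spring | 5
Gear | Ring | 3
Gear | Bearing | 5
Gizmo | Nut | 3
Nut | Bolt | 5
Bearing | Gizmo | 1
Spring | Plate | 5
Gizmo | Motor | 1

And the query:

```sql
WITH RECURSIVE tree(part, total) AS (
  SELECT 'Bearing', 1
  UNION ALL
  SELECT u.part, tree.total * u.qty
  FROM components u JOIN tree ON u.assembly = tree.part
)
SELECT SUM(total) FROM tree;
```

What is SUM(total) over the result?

Base: (Bearing, total=1).
Iteration 1: components of {Bearing} -> Gizmo = 1*1 = 1.
Iteration 2: components of {Gizmo} -> Motor = 1*1 = 1, Nut = 1*3 = 3.
Iteration 3: components of {Motor,Nut} -> Bolt = 3*5 = 15.
Iteration 4: no further components; recursion stops.
SUM(total) = 1 + 1 + 1 + 3 + 15 = 21.

21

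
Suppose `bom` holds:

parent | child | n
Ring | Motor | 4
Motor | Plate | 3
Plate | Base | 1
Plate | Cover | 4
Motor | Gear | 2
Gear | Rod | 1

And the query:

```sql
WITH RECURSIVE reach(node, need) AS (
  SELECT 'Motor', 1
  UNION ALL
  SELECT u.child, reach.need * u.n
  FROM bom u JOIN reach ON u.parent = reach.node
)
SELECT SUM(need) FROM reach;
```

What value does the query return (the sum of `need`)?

23

Base: (Motor, need=1).
Iteration 1: components of {Motor} -> Gear = 1*2 = 2, Plate = 1*3 = 3.
Iteration 2: components of {Gear,Plate} -> Base = 3*1 = 3, Cover = 3*4 = 12, Rod = 2*1 = 2.
Iteration 3: no further components; recursion stops.
SUM(need) = 1 + 3 + 2 + 3 + 12 + 2 = 23.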